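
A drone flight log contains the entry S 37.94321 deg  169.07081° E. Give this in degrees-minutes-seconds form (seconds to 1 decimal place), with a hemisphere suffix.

Latitude: 0.943210 × 60 = 56.59260′ → 56′, remainder × 60 = 35.556″
Longitude: whole degrees 169; 4.24860′ → 4′ and 14.916″

37°56′35.6″ S, 169°04′14.9″ E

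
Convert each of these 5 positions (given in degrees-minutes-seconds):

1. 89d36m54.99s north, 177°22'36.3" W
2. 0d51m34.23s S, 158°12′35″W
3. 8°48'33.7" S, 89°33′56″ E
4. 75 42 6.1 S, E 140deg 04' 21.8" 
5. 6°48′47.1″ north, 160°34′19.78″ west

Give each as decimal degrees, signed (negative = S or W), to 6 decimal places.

1. 89.615275, -177.376750
2. -0.859508, -158.209722
3. -8.809361, 89.565556
4. -75.701694, 140.072722
5. 6.813083, -160.572161

Point 1:
  Latitude: 36′ + 54.99″ = 36.91650′; 89 + 36.91650/60 = 89.6152750
  N → positive
  λ: 177° + 22/60 + 36.3/3600 = 177 + 0.366667 + 0.010083 = 177.3767500
  W ⇒ negate
Point 2:
  Latitude: 0° + 51/60 + 34.23/3600 = 0 + 0.850000 + 0.009508 = 0.8595083
  S ⇒ negate
  Longitude: 158 + 12/60 + 35/3600 = 158.2097222
  W ⇒ negate
Point 3:
  Lat: 8° + 48/60 + 33.7/3600 = 8 + 0.800000 + 0.009361 = 8.8093611
  S ⇒ negate
  λ: 33′ + 56″ = 33.93333′; 89 + 33.93333/60 = 89.5655556
  E ⇒ keep positive
Point 4:
  Lat: 75° + 42/60 + 6.1/3600 = 75 + 0.700000 + 0.001694 = 75.7016944
  hemisphere S, so the sign is −
  λ: 4′ + 21.8″ = 4.36333′; 140 + 4.36333/60 = 140.0727222
  E ⇒ keep positive
Point 5:
  Latitude: 48′ + 47.1″ = 48.78500′; 6 + 48.78500/60 = 6.8130833
  N → positive
  λ: 160 + 34/60 + 19.78/3600 = 160.5721611
  hemisphere W, so the sign is −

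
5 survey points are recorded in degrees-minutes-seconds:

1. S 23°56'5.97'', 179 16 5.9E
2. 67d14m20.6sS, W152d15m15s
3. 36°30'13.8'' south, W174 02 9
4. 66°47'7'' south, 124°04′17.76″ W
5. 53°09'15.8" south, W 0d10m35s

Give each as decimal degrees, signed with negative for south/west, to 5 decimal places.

Point 1:
  Lat: 56′ + 5.97″ = 56.09950′; 23 + 56.09950/60 = 23.934992
  hemisphere S, so the sign is −
  Longitude: 179° + 16/60 + 5.9/3600 = 179 + 0.266667 + 0.001639 = 179.268306
  E → positive
Point 2:
  φ: 67° + 14/60 + 20.6/3600 = 67 + 0.233333 + 0.005722 = 67.239056
  S ⇒ negate
  λ: 152° + 15/60 + 15/3600 = 152 + 0.250000 + 0.004167 = 152.254167
  W → negative
Point 3:
  φ: 30′ + 13.8″ = 30.23000′; 36 + 30.23000/60 = 36.503833
  hemisphere S, so the sign is −
  λ: 174 + 2/60 + 9/3600 = 174.035833
  W → negative
Point 4:
  φ: 47′ + 7″ = 47.11667′; 66 + 47.11667/60 = 66.785278
  hemisphere S, so the sign is −
  Longitude: 4′ + 17.76″ = 4.29600′; 124 + 4.29600/60 = 124.071600
  W ⇒ negate
Point 5:
  φ: 53° + 9/60 + 15.8/3600 = 53 + 0.150000 + 0.004389 = 53.154389
  hemisphere S, so the sign is −
  Lon: 0° + 10/60 + 35/3600 = 0 + 0.166667 + 0.009722 = 0.176389
  W ⇒ negate

1. -23.93499, 179.26831
2. -67.23906, -152.25417
3. -36.50383, -174.03583
4. -66.78528, -124.07160
5. -53.15439, -0.17639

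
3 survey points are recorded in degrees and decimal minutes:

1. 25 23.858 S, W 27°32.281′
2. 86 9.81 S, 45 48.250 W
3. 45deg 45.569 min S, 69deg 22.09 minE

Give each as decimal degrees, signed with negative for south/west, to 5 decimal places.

Point 1:
  φ: 25 + 23.858/60 = 25.397633
  S → negative
  Longitude: 32.281′ = 0.538017°; total 27.538017
  hemisphere W, so the sign is −
Point 2:
  φ: 9.81′ = 0.163500°; total 86.163500
  hemisphere S, so the sign is −
  Longitude: 45 + 48.25/60 = 45.804167
  W ⇒ negate
Point 3:
  φ: 45 + 45.569/60 = 45.759483
  S ⇒ negate
  Longitude: 69 + 22.09/60 = 69.368167
  E ⇒ keep positive

1. -25.39763, -27.53802
2. -86.16350, -45.80417
3. -45.75948, 69.36817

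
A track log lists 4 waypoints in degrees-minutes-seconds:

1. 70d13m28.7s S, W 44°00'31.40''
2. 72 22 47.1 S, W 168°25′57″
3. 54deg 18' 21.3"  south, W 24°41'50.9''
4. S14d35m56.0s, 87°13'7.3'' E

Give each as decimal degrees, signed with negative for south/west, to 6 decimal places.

1. -70.224639, -44.008722
2. -72.379750, -168.432500
3. -54.305917, -24.697472
4. -14.598889, 87.218694

Point 1:
  Latitude: 70 + 13/60 + 28.7/3600 = 70.2246389
  S → negative
  Lon: 0′ + 31.4″ = 0.52333′; 44 + 0.52333/60 = 44.0087222
  W ⇒ negate
Point 2:
  φ: 22′ + 47.1″ = 22.78500′; 72 + 22.78500/60 = 72.3797500
  S → negative
  λ: 168 + 25/60 + 57/3600 = 168.4325000
  W ⇒ negate
Point 3:
  Lat: 54 + 18/60 + 21.3/3600 = 54.3059167
  S ⇒ negate
  λ: 24 + 41/60 + 50.9/3600 = 24.6974722
  hemisphere W, so the sign is −
Point 4:
  Lat: 14° + 35/60 + 56/3600 = 14 + 0.583333 + 0.015556 = 14.5988889
  S → negative
  Lon: 87 + 13/60 + 7.3/3600 = 87.2186944
  E → positive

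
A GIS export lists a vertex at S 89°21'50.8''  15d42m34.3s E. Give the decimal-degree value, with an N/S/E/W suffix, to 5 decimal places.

89.36411° S, 15.70953° E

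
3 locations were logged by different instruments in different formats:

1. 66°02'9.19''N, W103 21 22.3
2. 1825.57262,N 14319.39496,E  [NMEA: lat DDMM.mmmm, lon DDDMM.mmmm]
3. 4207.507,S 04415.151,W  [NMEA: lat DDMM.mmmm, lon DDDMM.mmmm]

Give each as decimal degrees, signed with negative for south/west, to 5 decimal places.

Point 1:
  Lat: 66° + 2/60 + 9.19/3600 = 66 + 0.033333 + 0.002553 = 66.035886
  N ⇒ keep positive
  Lon: 103° + 21/60 + 22.3/3600 = 103 + 0.350000 + 0.006194 = 103.356194
  W → negative
Point 2:
  Latitude: degrees = first 2 digits = 18, minutes = 25.57262; 18 + 25.57262/60 = 18.426210
  N → positive
  Lon: degrees = first 3 digits = 143, minutes = 19.39496; 143 + 19.39496/60 = 143.323249
  E → positive
Point 3:
  Lat: degrees = first 2 digits = 42, minutes = 7.507; 42 + 7.507/60 = 42.125117
  hemisphere S, so the sign is −
  λ: degrees = first 3 digits = 44, minutes = 15.151; 44 + 15.151/60 = 44.252517
  W → negative

1. 66.03589, -103.35619
2. 18.42621, 143.32325
3. -42.12512, -44.25252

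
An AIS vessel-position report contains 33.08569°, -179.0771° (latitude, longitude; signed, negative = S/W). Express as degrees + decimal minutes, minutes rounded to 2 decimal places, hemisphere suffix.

Latitude: fractional part 0.085690 → 5.1414 minutes
Longitude is negative → W; |value| = 179.077100
λ: minutes = (179.077100 − 179) × 60 = 4.6260

33° 5.14′ N, 179° 4.63′ W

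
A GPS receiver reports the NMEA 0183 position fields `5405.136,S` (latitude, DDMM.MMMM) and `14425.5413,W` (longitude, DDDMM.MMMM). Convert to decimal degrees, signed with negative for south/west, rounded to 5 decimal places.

-54.08560, -144.42569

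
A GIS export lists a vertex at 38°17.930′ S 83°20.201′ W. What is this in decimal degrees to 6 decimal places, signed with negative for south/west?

φ: 38 + 17.93/60 = 38.2988333
S ⇒ negate
Lon: 83 + 20.201/60 = 83.3366833
W ⇒ negate

-38.298833, -83.336683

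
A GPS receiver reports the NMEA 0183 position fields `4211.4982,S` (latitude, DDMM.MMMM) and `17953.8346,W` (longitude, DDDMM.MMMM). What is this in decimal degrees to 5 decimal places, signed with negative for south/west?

-42.19164, -179.89724

Lat: split at 2 digits → 42° and 11.4982′; 42 + 11.4982/60 = 42.191637
S ⇒ negate
Longitude: split at 3 digits → 179° and 53.8346′; 179 + 53.8346/60 = 179.897243
W → negative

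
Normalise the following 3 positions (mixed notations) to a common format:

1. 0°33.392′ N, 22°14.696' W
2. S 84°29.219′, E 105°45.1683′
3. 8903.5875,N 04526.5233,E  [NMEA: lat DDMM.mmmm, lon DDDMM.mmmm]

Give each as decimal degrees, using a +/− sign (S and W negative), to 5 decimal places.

1. 0.55653, -22.24493
2. -84.48698, 105.75281
3. 89.05979, 45.44206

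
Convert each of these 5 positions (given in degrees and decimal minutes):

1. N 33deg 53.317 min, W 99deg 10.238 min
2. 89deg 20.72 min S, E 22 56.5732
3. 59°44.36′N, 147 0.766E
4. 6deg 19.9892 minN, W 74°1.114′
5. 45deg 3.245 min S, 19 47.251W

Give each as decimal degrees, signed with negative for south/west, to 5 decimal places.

1. 33.88862, -99.17063
2. -89.34533, 22.94289
3. 59.73933, 147.01277
4. 6.33315, -74.01857
5. -45.05408, -19.78752

Point 1:
  Latitude: 33 + 53.317/60 = 33.888617
  N → positive
  Longitude: 99 + 10.238/60 = 99.170633
  W ⇒ negate
Point 2:
  Latitude: 20.72′ = 0.345333°; total 89.345333
  hemisphere S, so the sign is −
  λ: 56.5732′ = 0.942887°; total 22.942887
  E → positive
Point 3:
  φ: 59 + 44.36/60 = 59.739333
  N → positive
  Longitude: 0.766′ = 0.012767°; total 147.012767
  E ⇒ keep positive
Point 4:
  Lat: 19.9892′ = 0.333153°; total 6.333153
  N ⇒ keep positive
  Lon: 1.114′ = 0.018567°; total 74.018567
  W → negative
Point 5:
  Latitude: 3.245′ = 0.054083°; total 45.054083
  S ⇒ negate
  Lon: 19 + 47.251/60 = 19.787517
  hemisphere W, so the sign is −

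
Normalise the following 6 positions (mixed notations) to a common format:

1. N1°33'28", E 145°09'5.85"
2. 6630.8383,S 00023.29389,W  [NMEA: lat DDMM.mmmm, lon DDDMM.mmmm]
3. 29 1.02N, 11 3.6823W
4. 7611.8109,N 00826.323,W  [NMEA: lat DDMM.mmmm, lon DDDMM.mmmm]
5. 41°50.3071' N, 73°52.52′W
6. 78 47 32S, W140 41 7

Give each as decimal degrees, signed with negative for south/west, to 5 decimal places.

1. 1.55778, 145.15163
2. -66.51397, -0.38823
3. 29.01700, -11.06137
4. 76.19685, -8.43872
5. 41.83845, -73.87533
6. -78.79222, -140.68528

Point 1:
  Lat: 1 + 33/60 + 28/3600 = 1.557778
  N ⇒ keep positive
  λ: 9′ + 5.85″ = 9.09750′; 145 + 9.09750/60 = 145.151625
  E ⇒ keep positive
Point 2:
  Latitude: degrees = first 2 digits = 66, minutes = 30.8383; 66 + 30.8383/60 = 66.513972
  S ⇒ negate
  Lon: split at 3 digits → 000° and 23.29389′; 0 + 23.29389/60 = 0.388232
  hemisphere W, so the sign is −
Point 3:
  Latitude: 29 + 1.02/60 = 29.017000
  N ⇒ keep positive
  Longitude: 11 + 3.6823/60 = 11.061372
  W ⇒ negate
Point 4:
  φ: split at 2 digits → 76° and 11.8109′; 76 + 11.8109/60 = 76.196848
  N ⇒ keep positive
  Lon: degrees = first 3 digits = 8, minutes = 26.323; 8 + 26.323/60 = 8.438717
  hemisphere W, so the sign is −
Point 5:
  Lat: 41 + 50.3071/60 = 41.838452
  N → positive
  Lon: 73 + 52.52/60 = 73.875333
  W ⇒ negate
Point 6:
  Latitude: 78 + 47/60 + 32/3600 = 78.792222
  S ⇒ negate
  Longitude: 140 + 41/60 + 7/3600 = 140.685278
  hemisphere W, so the sign is −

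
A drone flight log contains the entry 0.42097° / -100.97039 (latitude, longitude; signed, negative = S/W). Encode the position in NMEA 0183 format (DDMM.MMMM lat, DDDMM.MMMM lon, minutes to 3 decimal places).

Latitude: minutes = (0.420970 − 0) × 60 = 25.25820
Longitude is negative → W; |value| = 100.970390
Lon: fractional part 0.970390 → 58.22340 minutes

0025.258,N / 10058.223,W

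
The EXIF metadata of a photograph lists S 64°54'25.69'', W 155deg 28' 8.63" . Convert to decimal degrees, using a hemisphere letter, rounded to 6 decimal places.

64.907136° S, 155.469064° W

Lat: 64 + 54/60 + 25.69/3600 = 64.9071361
Longitude: 155° + 28/60 + 8.63/3600 = 155 + 0.466667 + 0.002397 = 155.4690639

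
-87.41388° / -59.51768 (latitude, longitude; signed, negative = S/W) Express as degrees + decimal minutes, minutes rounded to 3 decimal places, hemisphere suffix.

Latitude is negative → S; |value| = 87.413880
Latitude: fractional part 0.413880 → 24.83280 minutes
Longitude is negative → W; |value| = 59.517680
Longitude: fractional part 0.517680 → 31.06080 minutes

87° 24.833′ S, 59° 31.061′ W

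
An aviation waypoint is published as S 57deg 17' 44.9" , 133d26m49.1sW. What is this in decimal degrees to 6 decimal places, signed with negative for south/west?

-57.295806, -133.446972

φ: 57° + 17/60 + 44.9/3600 = 57 + 0.283333 + 0.012472 = 57.2958056
S → negative
λ: 133 + 26/60 + 49.1/3600 = 133.4469722
W → negative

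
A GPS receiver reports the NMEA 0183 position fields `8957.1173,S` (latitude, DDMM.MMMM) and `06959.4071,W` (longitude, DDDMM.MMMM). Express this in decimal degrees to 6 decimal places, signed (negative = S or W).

Lat: split at 2 digits → 89° and 57.1173′; 89 + 57.1173/60 = 89.9519550
S → negative
Longitude: degrees = first 3 digits = 69, minutes = 59.4071; 69 + 59.4071/60 = 69.9901183
W ⇒ negate

-89.951955, -69.990118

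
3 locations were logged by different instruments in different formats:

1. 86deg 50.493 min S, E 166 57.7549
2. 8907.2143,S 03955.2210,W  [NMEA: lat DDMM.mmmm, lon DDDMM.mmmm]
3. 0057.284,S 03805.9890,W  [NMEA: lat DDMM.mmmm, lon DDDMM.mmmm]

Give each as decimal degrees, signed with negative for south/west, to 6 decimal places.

Point 1:
  Lat: 50.493′ = 0.841550°; total 86.8415500
  S ⇒ negate
  Lon: 166 + 57.7549/60 = 166.9625817
  E → positive
Point 2:
  Latitude: degrees = first 2 digits = 89, minutes = 7.2143; 89 + 7.2143/60 = 89.1202383
  S → negative
  λ: degrees = first 3 digits = 39, minutes = 55.221; 39 + 55.221/60 = 39.9203500
  hemisphere W, so the sign is −
Point 3:
  φ: degrees = first 2 digits = 0, minutes = 57.284; 0 + 57.284/60 = 0.9547333
  hemisphere S, so the sign is −
  Lon: split at 3 digits → 038° and 5.989′; 38 + 5.989/60 = 38.0998167
  W → negative

1. -86.841550, 166.962582
2. -89.120238, -39.920350
3. -0.954733, -38.099817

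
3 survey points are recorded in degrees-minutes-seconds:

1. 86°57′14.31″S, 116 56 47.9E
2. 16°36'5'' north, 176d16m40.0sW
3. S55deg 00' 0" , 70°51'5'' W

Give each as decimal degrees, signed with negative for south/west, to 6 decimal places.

1. -86.953975, 116.946639
2. 16.601389, -176.277778
3. -55.000000, -70.851389

Point 1:
  Lat: 86 + 57/60 + 14.31/3600 = 86.9539750
  hemisphere S, so the sign is −
  Longitude: 56′ + 47.9″ = 56.79833′; 116 + 56.79833/60 = 116.9466389
  E → positive
Point 2:
  Latitude: 16° + 36/60 + 5/3600 = 16 + 0.600000 + 0.001389 = 16.6013889
  N → positive
  λ: 176 + 16/60 + 40/3600 = 176.2777778
  hemisphere W, so the sign is −
Point 3:
  φ: 55° + 0/60 + 0/3600 = 55 + 0.000000 + 0.000000 = 55.0000000
  hemisphere S, so the sign is −
  Lon: 51′ + 5″ = 51.08333′; 70 + 51.08333/60 = 70.8513889
  hemisphere W, so the sign is −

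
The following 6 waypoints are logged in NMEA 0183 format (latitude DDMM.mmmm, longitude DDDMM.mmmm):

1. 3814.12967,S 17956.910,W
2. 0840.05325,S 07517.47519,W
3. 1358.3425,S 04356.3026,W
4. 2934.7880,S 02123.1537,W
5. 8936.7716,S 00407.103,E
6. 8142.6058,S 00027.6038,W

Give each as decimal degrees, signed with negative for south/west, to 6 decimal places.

1. -38.235495, -179.948500
2. -8.667554, -75.291253
3. -13.972375, -43.938377
4. -29.579800, -21.385895
5. -89.612860, 4.118383
6. -81.710097, -0.460063

Point 1:
  Latitude: degrees = first 2 digits = 38, minutes = 14.12967; 38 + 14.12967/60 = 38.2354945
  S → negative
  λ: split at 3 digits → 179° and 56.91′; 179 + 56.91/60 = 179.9485000
  hemisphere W, so the sign is −
Point 2:
  Latitude: degrees = first 2 digits = 8, minutes = 40.05325; 8 + 40.05325/60 = 8.6675542
  hemisphere S, so the sign is −
  λ: degrees = first 3 digits = 75, minutes = 17.47519; 75 + 17.47519/60 = 75.2912532
  W ⇒ negate
Point 3:
  φ: split at 2 digits → 13° and 58.3425′; 13 + 58.3425/60 = 13.9723750
  S → negative
  Lon: split at 3 digits → 043° and 56.3026′; 43 + 56.3026/60 = 43.9383767
  W ⇒ negate
Point 4:
  Latitude: degrees = first 2 digits = 29, minutes = 34.788; 29 + 34.788/60 = 29.5798000
  S → negative
  Lon: split at 3 digits → 021° and 23.1537′; 21 + 23.1537/60 = 21.3858950
  W ⇒ negate
Point 5:
  Latitude: degrees = first 2 digits = 89, minutes = 36.7716; 89 + 36.7716/60 = 89.6128600
  S → negative
  Longitude: degrees = first 3 digits = 4, minutes = 7.103; 4 + 7.103/60 = 4.1183833
  E ⇒ keep positive
Point 6:
  Latitude: degrees = first 2 digits = 81, minutes = 42.6058; 81 + 42.6058/60 = 81.7100967
  hemisphere S, so the sign is −
  Longitude: split at 3 digits → 000° and 27.6038′; 0 + 27.6038/60 = 0.4600633
  W → negative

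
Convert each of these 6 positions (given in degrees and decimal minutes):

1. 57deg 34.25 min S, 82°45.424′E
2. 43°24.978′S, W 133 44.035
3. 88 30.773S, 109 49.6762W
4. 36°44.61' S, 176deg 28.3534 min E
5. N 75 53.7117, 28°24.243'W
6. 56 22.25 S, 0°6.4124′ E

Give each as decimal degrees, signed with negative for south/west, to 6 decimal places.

Point 1:
  φ: 57 + 34.25/60 = 57.5708333
  hemisphere S, so the sign is −
  Lon: 82 + 45.424/60 = 82.7570667
  E → positive
Point 2:
  Latitude: 43 + 24.978/60 = 43.4163000
  S → negative
  Longitude: 133 + 44.035/60 = 133.7339167
  W ⇒ negate
Point 3:
  Lat: 88 + 30.773/60 = 88.5128833
  hemisphere S, so the sign is −
  λ: 49.6762′ = 0.827937°; total 109.8279367
  W ⇒ negate
Point 4:
  Latitude: 36 + 44.61/60 = 36.7435000
  hemisphere S, so the sign is −
  λ: 176 + 28.3534/60 = 176.4725567
  E → positive
Point 5:
  Lat: 75 + 53.7117/60 = 75.8951950
  N → positive
  Longitude: 28 + 24.243/60 = 28.4040500
  W ⇒ negate
Point 6:
  Latitude: 56 + 22.25/60 = 56.3708333
  S → negative
  Longitude: 0 + 6.4124/60 = 0.1068733
  E → positive

1. -57.570833, 82.757067
2. -43.416300, -133.733917
3. -88.512883, -109.827937
4. -36.743500, 176.472557
5. 75.895195, -28.404050
6. -56.370833, 0.106873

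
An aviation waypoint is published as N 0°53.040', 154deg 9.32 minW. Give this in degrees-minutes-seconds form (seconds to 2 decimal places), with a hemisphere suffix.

0°53′2.40″ N, 154°09′19.20″ W

Latitude: fractional minutes 0.04000 × 60 = 2.4000″
Lon: fractional minutes 0.32000 × 60 = 19.2000″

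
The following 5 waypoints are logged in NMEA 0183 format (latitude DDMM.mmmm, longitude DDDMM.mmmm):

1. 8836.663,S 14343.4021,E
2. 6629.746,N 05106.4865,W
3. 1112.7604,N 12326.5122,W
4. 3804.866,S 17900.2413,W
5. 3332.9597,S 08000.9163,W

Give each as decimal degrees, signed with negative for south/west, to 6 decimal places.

1. -88.611050, 143.723368
2. 66.495767, -51.108108
3. 11.212673, -123.441870
4. -38.081100, -179.004022
5. -33.549328, -80.015272

Point 1:
  Lat: split at 2 digits → 88° and 36.663′; 88 + 36.663/60 = 88.6110500
  S ⇒ negate
  Longitude: split at 3 digits → 143° and 43.4021′; 143 + 43.4021/60 = 143.7233683
  E → positive
Point 2:
  Latitude: degrees = first 2 digits = 66, minutes = 29.746; 66 + 29.746/60 = 66.4957667
  N → positive
  Longitude: degrees = first 3 digits = 51, minutes = 6.4865; 51 + 6.4865/60 = 51.1081083
  W ⇒ negate
Point 3:
  Lat: split at 2 digits → 11° and 12.7604′; 11 + 12.7604/60 = 11.2126733
  N ⇒ keep positive
  Longitude: split at 3 digits → 123° and 26.5122′; 123 + 26.5122/60 = 123.4418700
  hemisphere W, so the sign is −
Point 4:
  φ: split at 2 digits → 38° and 4.866′; 38 + 4.866/60 = 38.0811000
  hemisphere S, so the sign is −
  Lon: split at 3 digits → 179° and 0.2413′; 179 + 0.2413/60 = 179.0040217
  W ⇒ negate
Point 5:
  φ: degrees = first 2 digits = 33, minutes = 32.9597; 33 + 32.9597/60 = 33.5493283
  hemisphere S, so the sign is −
  λ: split at 3 digits → 080° and 0.9163′; 80 + 0.9163/60 = 80.0152717
  W → negative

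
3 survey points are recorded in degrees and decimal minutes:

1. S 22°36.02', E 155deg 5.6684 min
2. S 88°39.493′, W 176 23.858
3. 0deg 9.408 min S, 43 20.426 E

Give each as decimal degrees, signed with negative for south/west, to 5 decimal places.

1. -22.60033, 155.09447
2. -88.65822, -176.39763
3. -0.15680, 43.34043

Point 1:
  Latitude: 22 + 36.02/60 = 22.600333
  hemisphere S, so the sign is −
  λ: 155 + 5.6684/60 = 155.094473
  E ⇒ keep positive
Point 2:
  φ: 39.493′ = 0.658217°; total 88.658217
  S ⇒ negate
  Longitude: 176 + 23.858/60 = 176.397633
  hemisphere W, so the sign is −
Point 3:
  Lat: 0 + 9.408/60 = 0.156800
  S ⇒ negate
  λ: 43 + 20.426/60 = 43.340433
  E → positive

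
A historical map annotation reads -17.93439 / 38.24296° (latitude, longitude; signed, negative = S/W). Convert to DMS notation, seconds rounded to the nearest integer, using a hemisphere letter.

17°56′4″ S, 38°14′35″ E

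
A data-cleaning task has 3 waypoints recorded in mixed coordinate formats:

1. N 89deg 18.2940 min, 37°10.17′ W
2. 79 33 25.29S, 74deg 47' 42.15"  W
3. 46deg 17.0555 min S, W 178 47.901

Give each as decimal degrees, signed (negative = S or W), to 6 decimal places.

1. 89.304900, -37.169500
2. -79.557025, -74.795042
3. -46.284258, -178.798350

Point 1:
  φ: 18.294′ = 0.304900°; total 89.3049000
  N → positive
  λ: 10.17′ = 0.169500°; total 37.1695000
  W ⇒ negate
Point 2:
  Latitude: 33′ + 25.29″ = 33.42150′; 79 + 33.42150/60 = 79.5570250
  S → negative
  λ: 74 + 47/60 + 42.15/3600 = 74.7950417
  hemisphere W, so the sign is −
Point 3:
  φ: 46 + 17.0555/60 = 46.2842583
  S ⇒ negate
  λ: 47.901′ = 0.798350°; total 178.7983500
  W → negative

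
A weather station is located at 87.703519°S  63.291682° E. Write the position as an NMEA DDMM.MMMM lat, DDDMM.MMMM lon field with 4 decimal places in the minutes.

8742.2111,S / 06317.5009,E

Latitude: fractional part 0.703519 → 42.211140 minutes
Longitude: 63° + 0.291682 × 60 = 63° 17.500920′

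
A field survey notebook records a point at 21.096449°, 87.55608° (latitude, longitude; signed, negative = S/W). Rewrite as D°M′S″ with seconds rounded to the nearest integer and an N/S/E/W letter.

21°05′47″ N, 87°33′22″ E

Latitude: 0.096449° → 5.78694′; 0.78694 × 60 = 47.22″
Lon: 0.556080 × 60 = 33.36480′ → 33′, remainder × 60 = 21.89″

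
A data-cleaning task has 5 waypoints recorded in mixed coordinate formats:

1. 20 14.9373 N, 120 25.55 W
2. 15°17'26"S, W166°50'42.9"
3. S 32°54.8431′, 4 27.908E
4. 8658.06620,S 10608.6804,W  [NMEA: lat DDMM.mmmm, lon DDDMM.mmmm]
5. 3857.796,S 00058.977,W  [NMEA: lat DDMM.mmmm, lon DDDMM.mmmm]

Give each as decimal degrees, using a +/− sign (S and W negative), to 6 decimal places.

1. 20.248955, -120.425833
2. -15.290556, -166.845250
3. -32.914052, 4.465133
4. -86.967770, -106.144673
5. -38.963267, -0.982950

Point 1:
  Latitude: 20 + 14.9373/60 = 20.2489550
  N ⇒ keep positive
  Lon: 120 + 25.55/60 = 120.4258333
  W → negative
Point 2:
  Latitude: 17′ + 26″ = 17.43333′; 15 + 17.43333/60 = 15.2905556
  S ⇒ negate
  Lon: 50′ + 42.9″ = 50.71500′; 166 + 50.71500/60 = 166.8452500
  W → negative
Point 3:
  Lat: 32 + 54.8431/60 = 32.9140517
  S ⇒ negate
  Longitude: 4 + 27.908/60 = 4.4651333
  E ⇒ keep positive
Point 4:
  φ: split at 2 digits → 86° and 58.0662′; 86 + 58.0662/60 = 86.9677700
  S → negative
  λ: split at 3 digits → 106° and 8.6804′; 106 + 8.6804/60 = 106.1446733
  hemisphere W, so the sign is −
Point 5:
  φ: degrees = first 2 digits = 38, minutes = 57.796; 38 + 57.796/60 = 38.9632667
  S → negative
  λ: degrees = first 3 digits = 0, minutes = 58.977; 0 + 58.977/60 = 0.9829500
  hemisphere W, so the sign is −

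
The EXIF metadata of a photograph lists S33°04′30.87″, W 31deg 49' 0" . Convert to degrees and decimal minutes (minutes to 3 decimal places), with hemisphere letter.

Latitude: 4 + 30.87/60 = 4.51450′
λ: seconds/60 = 0.00000; minutes = 49 + 0.00000 = 49.00000

33° 4.515′ S, 31° 49.000′ W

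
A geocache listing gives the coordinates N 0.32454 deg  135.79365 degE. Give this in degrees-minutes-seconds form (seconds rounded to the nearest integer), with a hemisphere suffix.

Latitude: 0.324540 × 60 = 19.47240′ → 19′, remainder × 60 = 28.34″
λ: whole degrees 135; 47.61900′ → 47′ and 37.14″

0°19′28″ N, 135°47′37″ E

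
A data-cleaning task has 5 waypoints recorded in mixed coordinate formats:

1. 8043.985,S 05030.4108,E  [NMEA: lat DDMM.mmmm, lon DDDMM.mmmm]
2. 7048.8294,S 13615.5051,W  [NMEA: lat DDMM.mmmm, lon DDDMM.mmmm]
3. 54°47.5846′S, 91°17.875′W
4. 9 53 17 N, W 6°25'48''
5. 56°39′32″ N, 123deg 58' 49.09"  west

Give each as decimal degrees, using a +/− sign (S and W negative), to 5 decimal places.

Point 1:
  φ: degrees = first 2 digits = 80, minutes = 43.985; 80 + 43.985/60 = 80.733083
  hemisphere S, so the sign is −
  λ: degrees = first 3 digits = 50, minutes = 30.4108; 50 + 30.4108/60 = 50.506847
  E → positive
Point 2:
  φ: split at 2 digits → 70° and 48.8294′; 70 + 48.8294/60 = 70.813823
  S ⇒ negate
  Lon: split at 3 digits → 136° and 15.5051′; 136 + 15.5051/60 = 136.258418
  W ⇒ negate
Point 3:
  Latitude: 47.5846′ = 0.793077°; total 54.793077
  hemisphere S, so the sign is −
  Longitude: 91 + 17.875/60 = 91.297917
  W → negative
Point 4:
  Lat: 53′ + 17″ = 53.28333′; 9 + 53.28333/60 = 9.888056
  N ⇒ keep positive
  Lon: 6 + 25/60 + 48/3600 = 6.430000
  W ⇒ negate
Point 5:
  φ: 39′ + 32″ = 39.53333′; 56 + 39.53333/60 = 56.658889
  N ⇒ keep positive
  λ: 58′ + 49.09″ = 58.81817′; 123 + 58.81817/60 = 123.980303
  hemisphere W, so the sign is −

1. -80.73308, 50.50685
2. -70.81382, -136.25842
3. -54.79308, -91.29792
4. 9.88806, -6.43000
5. 56.65889, -123.98030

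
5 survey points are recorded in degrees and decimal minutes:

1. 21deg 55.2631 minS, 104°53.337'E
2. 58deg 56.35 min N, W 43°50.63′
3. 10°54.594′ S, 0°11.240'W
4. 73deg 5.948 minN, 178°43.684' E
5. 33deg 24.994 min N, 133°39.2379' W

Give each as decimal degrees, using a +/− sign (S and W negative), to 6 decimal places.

Point 1:
  Latitude: 21 + 55.2631/60 = 21.9210517
  S ⇒ negate
  Lon: 104 + 53.337/60 = 104.8889500
  E → positive
Point 2:
  Lat: 58 + 56.35/60 = 58.9391667
  N → positive
  Longitude: 43 + 50.63/60 = 43.8438333
  W ⇒ negate
Point 3:
  Latitude: 54.594′ = 0.909900°; total 10.9099000
  hemisphere S, so the sign is −
  Lon: 0 + 11.24/60 = 0.1873333
  W ⇒ negate
Point 4:
  φ: 5.948′ = 0.099133°; total 73.0991333
  N → positive
  λ: 178 + 43.684/60 = 178.7280667
  E → positive
Point 5:
  Latitude: 24.994′ = 0.416567°; total 33.4165667
  N ⇒ keep positive
  λ: 133 + 39.2379/60 = 133.6539650
  W → negative

1. -21.921052, 104.888950
2. 58.939167, -43.843833
3. -10.909900, -0.187333
4. 73.099133, 178.728067
5. 33.416567, -133.653965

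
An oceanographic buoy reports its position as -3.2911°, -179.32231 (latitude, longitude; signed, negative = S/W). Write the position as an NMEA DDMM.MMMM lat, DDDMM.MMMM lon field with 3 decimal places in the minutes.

0317.466,S / 17919.339,W

Latitude is negative → S; |value| = 3.291100
Latitude: 3° + 0.291100 × 60 = 3° 17.46600′
Longitude is negative → W; |value| = 179.322310
Lon: fractional part 0.322310 → 19.33860 minutes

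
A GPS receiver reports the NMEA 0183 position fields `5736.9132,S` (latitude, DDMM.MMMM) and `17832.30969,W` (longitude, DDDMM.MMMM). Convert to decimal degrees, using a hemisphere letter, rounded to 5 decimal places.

φ: split at 2 digits → 57° and 36.9132′; 57 + 36.9132/60 = 57.615220
Longitude: degrees = first 3 digits = 178, minutes = 32.30969; 178 + 32.30969/60 = 178.538495

57.61522° S, 178.53849° W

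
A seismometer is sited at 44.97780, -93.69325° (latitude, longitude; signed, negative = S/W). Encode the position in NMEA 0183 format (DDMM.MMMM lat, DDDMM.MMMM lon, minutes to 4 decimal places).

4458.6680,N / 09341.5950,W

Latitude: 44° + 0.977800 × 60 = 44° 58.668000′
Longitude is negative → W; |value| = 93.693250
Longitude: fractional part 0.693250 → 41.595000 minutes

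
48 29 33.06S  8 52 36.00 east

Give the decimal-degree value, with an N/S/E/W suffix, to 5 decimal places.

48.49252° S, 8.87667° E

Lat: 29′ + 33.06″ = 29.55100′; 48 + 29.55100/60 = 48.492517
Longitude: 8 + 52/60 + 36/3600 = 8.876667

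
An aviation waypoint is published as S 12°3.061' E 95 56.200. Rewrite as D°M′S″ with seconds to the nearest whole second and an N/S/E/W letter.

Latitude: fractional minutes 0.06100 × 60 = 3.66″
Longitude: 56.20000′ → 56′ and 0.20000 × 60 = 12.00″

12°03′4″ S, 95°56′12″ E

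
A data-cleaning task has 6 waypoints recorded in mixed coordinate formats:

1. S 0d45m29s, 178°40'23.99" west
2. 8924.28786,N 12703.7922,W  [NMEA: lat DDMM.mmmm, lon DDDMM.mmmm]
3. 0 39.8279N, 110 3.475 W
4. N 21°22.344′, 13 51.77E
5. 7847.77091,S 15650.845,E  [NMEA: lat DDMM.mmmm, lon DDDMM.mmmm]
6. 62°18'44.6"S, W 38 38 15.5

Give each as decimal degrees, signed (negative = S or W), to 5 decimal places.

Point 1:
  Latitude: 0° + 45/60 + 29/3600 = 0 + 0.750000 + 0.008056 = 0.758056
  hemisphere S, so the sign is −
  Longitude: 40′ + 23.99″ = 40.39983′; 178 + 40.39983/60 = 178.673331
  W ⇒ negate
Point 2:
  Latitude: split at 2 digits → 89° and 24.28786′; 89 + 24.28786/60 = 89.404798
  N → positive
  Lon: degrees = first 3 digits = 127, minutes = 3.7922; 127 + 3.7922/60 = 127.063203
  W ⇒ negate
Point 3:
  φ: 0 + 39.8279/60 = 0.663798
  N → positive
  λ: 110 + 3.475/60 = 110.057917
  W → negative
Point 4:
  φ: 21 + 22.344/60 = 21.372400
  N → positive
  Lon: 51.77′ = 0.862833°; total 13.862833
  E ⇒ keep positive
Point 5:
  Lat: split at 2 digits → 78° and 47.77091′; 78 + 47.77091/60 = 78.796182
  S → negative
  Longitude: split at 3 digits → 156° and 50.845′; 156 + 50.845/60 = 156.847417
  E ⇒ keep positive
Point 6:
  Latitude: 62 + 18/60 + 44.6/3600 = 62.312389
  S ⇒ negate
  λ: 38° + 38/60 + 15.5/3600 = 38 + 0.633333 + 0.004306 = 38.637639
  W ⇒ negate

1. -0.75806, -178.67333
2. 89.40480, -127.06320
3. 0.66380, -110.05792
4. 21.37240, 13.86283
5. -78.79618, 156.84742
6. -62.31239, -38.63764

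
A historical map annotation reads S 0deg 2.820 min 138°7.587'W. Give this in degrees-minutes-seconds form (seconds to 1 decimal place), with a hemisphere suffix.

0°02′49.2″ S, 138°07′35.2″ W

Latitude: fractional minutes 0.82000 × 60 = 49.200″
Longitude: 7.58700′ → 7′ and 0.58700 × 60 = 35.220″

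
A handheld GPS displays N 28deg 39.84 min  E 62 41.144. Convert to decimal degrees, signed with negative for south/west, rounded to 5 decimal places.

Lat: 39.84′ = 0.664000°; total 28.664000
N ⇒ keep positive
Lon: 62 + 41.144/60 = 62.685733
E → positive

28.66400, 62.68573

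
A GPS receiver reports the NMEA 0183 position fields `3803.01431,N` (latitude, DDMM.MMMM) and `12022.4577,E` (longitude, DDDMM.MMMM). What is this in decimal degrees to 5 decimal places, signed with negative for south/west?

φ: split at 2 digits → 38° and 3.01431′; 38 + 3.01431/60 = 38.050239
N → positive
Longitude: split at 3 digits → 120° and 22.4577′; 120 + 22.4577/60 = 120.374295
E → positive

38.05024, 120.37430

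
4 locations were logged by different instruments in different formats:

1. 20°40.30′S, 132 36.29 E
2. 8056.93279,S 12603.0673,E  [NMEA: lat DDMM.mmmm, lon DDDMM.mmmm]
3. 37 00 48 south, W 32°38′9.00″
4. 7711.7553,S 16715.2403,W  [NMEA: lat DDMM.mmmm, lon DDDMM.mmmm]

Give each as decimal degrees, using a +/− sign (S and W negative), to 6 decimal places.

1. -20.671667, 132.604833
2. -80.948880, 126.051122
3. -37.013333, -32.635833
4. -77.195922, -167.254005

Point 1:
  Latitude: 40.3′ = 0.671667°; total 20.6716667
  S → negative
  Lon: 36.29′ = 0.604833°; total 132.6048333
  E → positive
Point 2:
  φ: split at 2 digits → 80° and 56.93279′; 80 + 56.93279/60 = 80.9488798
  S → negative
  Longitude: degrees = first 3 digits = 126, minutes = 3.0673; 126 + 3.0673/60 = 126.0511217
  E ⇒ keep positive
Point 3:
  Latitude: 37 + 0/60 + 48/3600 = 37.0133333
  S ⇒ negate
  λ: 38′ + 9″ = 38.15000′; 32 + 38.15000/60 = 32.6358333
  W → negative
Point 4:
  Lat: degrees = first 2 digits = 77, minutes = 11.7553; 77 + 11.7553/60 = 77.1959217
  S ⇒ negate
  Longitude: split at 3 digits → 167° and 15.2403′; 167 + 15.2403/60 = 167.2540050
  hemisphere W, so the sign is −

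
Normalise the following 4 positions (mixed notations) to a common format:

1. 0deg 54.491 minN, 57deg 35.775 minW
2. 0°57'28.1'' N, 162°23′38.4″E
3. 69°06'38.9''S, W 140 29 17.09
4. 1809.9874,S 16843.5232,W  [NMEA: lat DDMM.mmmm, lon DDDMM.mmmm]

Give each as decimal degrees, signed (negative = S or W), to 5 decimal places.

Point 1:
  φ: 54.491′ = 0.908183°; total 0.908183
  N ⇒ keep positive
  λ: 57 + 35.775/60 = 57.596250
  W → negative
Point 2:
  Latitude: 0° + 57/60 + 28.1/3600 = 0 + 0.950000 + 0.007806 = 0.957806
  N ⇒ keep positive
  Longitude: 23′ + 38.4″ = 23.64000′; 162 + 23.64000/60 = 162.394000
  E ⇒ keep positive
Point 3:
  Latitude: 69 + 6/60 + 38.9/3600 = 69.110806
  S → negative
  Longitude: 29′ + 17.09″ = 29.28483′; 140 + 29.28483/60 = 140.488081
  W → negative
Point 4:
  φ: split at 2 digits → 18° and 9.9874′; 18 + 9.9874/60 = 18.166457
  hemisphere S, so the sign is −
  λ: split at 3 digits → 168° and 43.5232′; 168 + 43.5232/60 = 168.725387
  W ⇒ negate

1. 0.90818, -57.59625
2. 0.95781, 162.39400
3. -69.11081, -140.48808
4. -18.16646, -168.72539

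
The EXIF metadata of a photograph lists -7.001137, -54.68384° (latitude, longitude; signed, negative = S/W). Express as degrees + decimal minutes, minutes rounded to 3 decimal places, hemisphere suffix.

7° 0.068′ S, 54° 41.030′ W

Latitude is negative → S; |value| = 7.001137
Latitude: minutes = (7.001137 − 7) × 60 = 0.06822
Longitude is negative → W; |value| = 54.683840
Longitude: minutes = (54.683840 − 54) × 60 = 41.03040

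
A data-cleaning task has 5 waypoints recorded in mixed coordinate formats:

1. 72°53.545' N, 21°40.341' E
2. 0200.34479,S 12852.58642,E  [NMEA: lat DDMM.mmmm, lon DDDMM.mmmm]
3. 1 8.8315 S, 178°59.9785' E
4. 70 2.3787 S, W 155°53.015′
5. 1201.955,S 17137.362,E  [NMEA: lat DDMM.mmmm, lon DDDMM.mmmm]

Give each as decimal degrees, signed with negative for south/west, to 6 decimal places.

Point 1:
  φ: 72 + 53.545/60 = 72.8924167
  N ⇒ keep positive
  Lon: 40.341′ = 0.672350°; total 21.6723500
  E → positive
Point 2:
  Lat: degrees = first 2 digits = 2, minutes = 0.34479; 2 + 0.34479/60 = 2.0057465
  S → negative
  Longitude: degrees = first 3 digits = 128, minutes = 52.58642; 128 + 52.58642/60 = 128.8764403
  E ⇒ keep positive
Point 3:
  Latitude: 8.8315′ = 0.147192°; total 1.1471917
  hemisphere S, so the sign is −
  Longitude: 59.9785′ = 0.999642°; total 178.9996417
  E → positive
Point 4:
  Latitude: 2.3787′ = 0.039645°; total 70.0396450
  S → negative
  λ: 155 + 53.015/60 = 155.8835833
  W ⇒ negate
Point 5:
  Latitude: split at 2 digits → 12° and 1.955′; 12 + 1.955/60 = 12.0325833
  S ⇒ negate
  λ: split at 3 digits → 171° and 37.362′; 171 + 37.362/60 = 171.6227000
  E → positive

1. 72.892417, 21.672350
2. -2.005747, 128.876440
3. -1.147192, 178.999642
4. -70.039645, -155.883583
5. -12.032583, 171.622700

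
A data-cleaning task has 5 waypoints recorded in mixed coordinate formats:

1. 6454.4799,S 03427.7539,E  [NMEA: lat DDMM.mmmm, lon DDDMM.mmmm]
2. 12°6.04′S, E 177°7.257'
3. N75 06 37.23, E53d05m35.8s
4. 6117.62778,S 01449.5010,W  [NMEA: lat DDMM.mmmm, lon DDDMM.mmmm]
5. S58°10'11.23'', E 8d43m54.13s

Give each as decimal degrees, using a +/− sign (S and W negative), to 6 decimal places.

1. -64.907998, 34.462565
2. -12.100667, 177.120950
3. 75.110342, 53.093278
4. -61.293796, -14.825017
5. -58.169786, 8.731703

Point 1:
  Lat: split at 2 digits → 64° and 54.4799′; 64 + 54.4799/60 = 64.9079983
  hemisphere S, so the sign is −
  Lon: split at 3 digits → 034° and 27.7539′; 34 + 27.7539/60 = 34.4625650
  E → positive
Point 2:
  φ: 12 + 6.04/60 = 12.1006667
  S ⇒ negate
  Lon: 7.257′ = 0.120950°; total 177.1209500
  E → positive
Point 3:
  φ: 6′ + 37.23″ = 6.62050′; 75 + 6.62050/60 = 75.1103417
  N ⇒ keep positive
  Longitude: 53° + 5/60 + 35.8/3600 = 53 + 0.083333 + 0.009944 = 53.0932778
  E ⇒ keep positive
Point 4:
  Latitude: degrees = first 2 digits = 61, minutes = 17.62778; 61 + 17.62778/60 = 61.2937963
  S ⇒ negate
  Longitude: split at 3 digits → 014° and 49.501′; 14 + 49.501/60 = 14.8250167
  hemisphere W, so the sign is −
Point 5:
  φ: 10′ + 11.23″ = 10.18717′; 58 + 10.18717/60 = 58.1697861
  S → negative
  Longitude: 8° + 43/60 + 54.13/3600 = 8 + 0.716667 + 0.015036 = 8.7317028
  E → positive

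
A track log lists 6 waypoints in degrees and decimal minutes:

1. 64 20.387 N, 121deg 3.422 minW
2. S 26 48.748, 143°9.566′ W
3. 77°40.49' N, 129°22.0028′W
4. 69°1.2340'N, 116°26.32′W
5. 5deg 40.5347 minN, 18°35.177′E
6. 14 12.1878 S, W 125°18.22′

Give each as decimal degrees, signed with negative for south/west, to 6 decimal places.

1. 64.339783, -121.057033
2. -26.812467, -143.159433
3. 77.674833, -129.366713
4. 69.020567, -116.438667
5. 5.675578, 18.586283
6. -14.203130, -125.303667

Point 1:
  φ: 64 + 20.387/60 = 64.3397833
  N → positive
  Lon: 3.422′ = 0.057033°; total 121.0570333
  W ⇒ negate
Point 2:
  Latitude: 48.748′ = 0.812467°; total 26.8124667
  S ⇒ negate
  Longitude: 9.566′ = 0.159433°; total 143.1594333
  W ⇒ negate
Point 3:
  Latitude: 77 + 40.49/60 = 77.6748333
  N → positive
  Lon: 129 + 22.0028/60 = 129.3667133
  W → negative
Point 4:
  Lat: 1.234′ = 0.020567°; total 69.0205667
  N → positive
  λ: 26.32′ = 0.438667°; total 116.4386667
  W ⇒ negate
Point 5:
  Latitude: 5 + 40.5347/60 = 5.6755783
  N → positive
  Longitude: 18 + 35.177/60 = 18.5862833
  E → positive
Point 6:
  Lat: 14 + 12.1878/60 = 14.2031300
  S ⇒ negate
  Lon: 125 + 18.22/60 = 125.3036667
  W ⇒ negate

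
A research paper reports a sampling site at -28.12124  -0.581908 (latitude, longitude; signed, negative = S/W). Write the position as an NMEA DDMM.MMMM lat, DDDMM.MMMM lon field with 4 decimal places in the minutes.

2807.2744,S / 00034.9145,W

Latitude is negative → S; |value| = 28.121240
Lat: minutes = (28.121240 − 28) × 60 = 7.274400
Longitude is negative → W; |value| = 0.581908
Longitude: minutes = (0.581908 − 0) × 60 = 34.914480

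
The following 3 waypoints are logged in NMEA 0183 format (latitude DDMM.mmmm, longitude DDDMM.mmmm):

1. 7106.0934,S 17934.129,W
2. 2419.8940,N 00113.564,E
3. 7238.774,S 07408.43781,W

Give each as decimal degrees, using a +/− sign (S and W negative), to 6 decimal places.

1. -71.101557, -179.568817
2. 24.331567, 1.226067
3. -72.646233, -74.140630

Point 1:
  Latitude: split at 2 digits → 71° and 6.0934′; 71 + 6.0934/60 = 71.1015567
  hemisphere S, so the sign is −
  Longitude: split at 3 digits → 179° and 34.129′; 179 + 34.129/60 = 179.5688167
  hemisphere W, so the sign is −
Point 2:
  Latitude: split at 2 digits → 24° and 19.894′; 24 + 19.894/60 = 24.3315667
  N ⇒ keep positive
  λ: degrees = first 3 digits = 1, minutes = 13.564; 1 + 13.564/60 = 1.2260667
  E ⇒ keep positive
Point 3:
  Latitude: degrees = first 2 digits = 72, minutes = 38.774; 72 + 38.774/60 = 72.6462333
  hemisphere S, so the sign is −
  λ: degrees = first 3 digits = 74, minutes = 8.43781; 74 + 8.43781/60 = 74.1406302
  hemisphere W, so the sign is −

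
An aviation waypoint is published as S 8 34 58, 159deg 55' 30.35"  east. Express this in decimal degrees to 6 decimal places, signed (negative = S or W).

-8.582778, 159.925097

Lat: 8° + 34/60 + 58/3600 = 8 + 0.566667 + 0.016111 = 8.5827778
S → negative
λ: 55′ + 30.35″ = 55.50583′; 159 + 55.50583/60 = 159.9250972
E → positive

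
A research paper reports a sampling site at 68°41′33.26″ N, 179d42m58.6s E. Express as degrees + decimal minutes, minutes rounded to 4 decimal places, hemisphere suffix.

68° 41.5543′ N, 179° 42.9767′ E

Lat: seconds/60 = 0.55433; minutes = 41 + 0.55433 = 41.554333
Longitude: seconds/60 = 0.97667; minutes = 42 + 0.97667 = 42.976667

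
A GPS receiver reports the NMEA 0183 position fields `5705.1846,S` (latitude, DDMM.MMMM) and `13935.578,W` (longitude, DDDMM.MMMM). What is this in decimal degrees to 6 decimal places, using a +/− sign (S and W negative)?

-57.086410, -139.592967

φ: degrees = first 2 digits = 57, minutes = 5.1846; 57 + 5.1846/60 = 57.0864100
S → negative
Longitude: degrees = first 3 digits = 139, minutes = 35.578; 139 + 35.578/60 = 139.5929667
W → negative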